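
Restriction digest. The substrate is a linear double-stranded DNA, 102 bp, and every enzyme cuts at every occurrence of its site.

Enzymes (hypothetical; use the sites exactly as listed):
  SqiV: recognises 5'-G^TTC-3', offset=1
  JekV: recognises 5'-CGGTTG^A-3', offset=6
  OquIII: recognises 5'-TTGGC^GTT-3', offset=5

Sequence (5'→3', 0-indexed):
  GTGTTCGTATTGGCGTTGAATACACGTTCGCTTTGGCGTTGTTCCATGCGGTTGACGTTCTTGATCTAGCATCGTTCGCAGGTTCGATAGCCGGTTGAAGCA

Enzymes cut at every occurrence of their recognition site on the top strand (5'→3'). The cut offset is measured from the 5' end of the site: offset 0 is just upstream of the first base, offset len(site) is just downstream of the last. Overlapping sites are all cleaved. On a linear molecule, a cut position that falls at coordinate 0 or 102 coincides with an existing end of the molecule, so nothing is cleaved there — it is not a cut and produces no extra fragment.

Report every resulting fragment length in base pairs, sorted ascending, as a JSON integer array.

Site scan:
  SqiV (GTTC, off=1): starts [2, 25, 40, 56, 73, 81] → cuts [3, 26, 41, 57, 74, 82]
  JekV (CGGTTGA, off=6): starts [48, 91] → cuts [54, 97]
  OquIII (TTGGCGTT, off=5): starts [9, 32] → cuts [14, 37]

All cut coordinates (distinct, sorted): [3, 14, 26, 37, 41, 54, 57, 74, 82, 97]

Fragment lengths:
  [0,3): 3 bp
  [3,14): 11 bp
  [14,26): 12 bp
  [26,37): 11 bp
  [37,41): 4 bp
  [41,54): 13 bp
  [54,57): 3 bp
  [57,74): 17 bp
  [74,82): 8 bp
  [82,97): 15 bp
  [97,102): 5 bp

[3,3,4,5,8,11,11,12,13,15,17]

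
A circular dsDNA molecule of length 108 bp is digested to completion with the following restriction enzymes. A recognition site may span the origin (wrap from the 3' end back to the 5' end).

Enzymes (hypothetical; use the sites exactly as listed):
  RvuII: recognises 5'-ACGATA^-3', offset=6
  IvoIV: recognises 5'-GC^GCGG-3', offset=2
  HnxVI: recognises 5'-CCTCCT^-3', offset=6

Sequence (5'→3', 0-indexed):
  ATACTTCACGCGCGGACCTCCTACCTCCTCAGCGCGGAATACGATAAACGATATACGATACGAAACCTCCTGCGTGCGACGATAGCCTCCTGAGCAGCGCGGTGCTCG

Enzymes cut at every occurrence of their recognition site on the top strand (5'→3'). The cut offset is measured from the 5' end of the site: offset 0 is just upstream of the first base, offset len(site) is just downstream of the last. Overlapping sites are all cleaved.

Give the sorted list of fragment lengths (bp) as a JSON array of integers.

[4,7,7,7,7,7,11,11,13,13,21]

Per-enzyme occurrences:
  RvuII (ACGATA, off=6): starts [40, 47, 54, 78] → cuts [46, 53, 60, 84]
  IvoIV (GCGCGG, off=2): starts [9, 31, 96] → cuts [11, 33, 98]
  HnxVI (CCTCCT, off=6): starts [16, 23, 65, 85] → cuts [22, 29, 71, 91]

All cut coordinates (distinct, sorted): [11, 22, 29, 33, 46, 53, 60, 71, 84, 91, 98]

Fragments:
  11→22: 11 bp
  22→29: 7 bp
  29→33: 4 bp
  33→46: 13 bp
  46→53: 7 bp
  53→60: 7 bp
  60→71: 11 bp
  71→84: 13 bp
  84→91: 7 bp
  91→98: 7 bp
  98→11 (wrap): 108-98+11 = 21 bp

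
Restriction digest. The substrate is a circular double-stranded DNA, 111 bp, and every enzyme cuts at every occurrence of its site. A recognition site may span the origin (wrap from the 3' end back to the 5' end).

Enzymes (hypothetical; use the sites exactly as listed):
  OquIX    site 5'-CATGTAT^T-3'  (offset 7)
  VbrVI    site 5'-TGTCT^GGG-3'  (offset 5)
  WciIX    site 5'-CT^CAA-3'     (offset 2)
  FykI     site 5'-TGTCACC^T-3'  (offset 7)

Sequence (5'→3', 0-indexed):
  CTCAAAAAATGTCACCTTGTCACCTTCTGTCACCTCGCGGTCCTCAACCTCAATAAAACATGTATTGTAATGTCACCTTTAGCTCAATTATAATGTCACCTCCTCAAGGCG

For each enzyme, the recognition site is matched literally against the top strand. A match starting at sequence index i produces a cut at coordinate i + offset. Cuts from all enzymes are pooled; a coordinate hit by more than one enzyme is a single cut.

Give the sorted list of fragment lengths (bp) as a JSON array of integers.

[4,6,7,8,9,10,10,12,14,15,16]

Per-enzyme occurrences:
  OquIX (CATGTATT, off=7): starts [58] → cuts [65]
  VbrVI (TGTCTGGG, off=5): no sites
  WciIX (CTCAA, off=2): starts [0, 42, 48, 82, 102] → cuts [2, 44, 50, 84, 104]
  FykI (TGTCACCT, off=7): starts [9, 17, 27, 70, 93] → cuts [16, 24, 34, 77, 100]

All cut coordinates (distinct, sorted): [2, 16, 24, 34, 44, 50, 65, 77, 84, 100, 104]

Fragments:
  2→16: 14 bp
  16→24: 8 bp
  24→34: 10 bp
  34→44: 10 bp
  44→50: 6 bp
  50→65: 15 bp
  65→77: 12 bp
  77→84: 7 bp
  84→100: 16 bp
  100→104: 4 bp
  104→2 (wrap): 111-104+2 = 9 bp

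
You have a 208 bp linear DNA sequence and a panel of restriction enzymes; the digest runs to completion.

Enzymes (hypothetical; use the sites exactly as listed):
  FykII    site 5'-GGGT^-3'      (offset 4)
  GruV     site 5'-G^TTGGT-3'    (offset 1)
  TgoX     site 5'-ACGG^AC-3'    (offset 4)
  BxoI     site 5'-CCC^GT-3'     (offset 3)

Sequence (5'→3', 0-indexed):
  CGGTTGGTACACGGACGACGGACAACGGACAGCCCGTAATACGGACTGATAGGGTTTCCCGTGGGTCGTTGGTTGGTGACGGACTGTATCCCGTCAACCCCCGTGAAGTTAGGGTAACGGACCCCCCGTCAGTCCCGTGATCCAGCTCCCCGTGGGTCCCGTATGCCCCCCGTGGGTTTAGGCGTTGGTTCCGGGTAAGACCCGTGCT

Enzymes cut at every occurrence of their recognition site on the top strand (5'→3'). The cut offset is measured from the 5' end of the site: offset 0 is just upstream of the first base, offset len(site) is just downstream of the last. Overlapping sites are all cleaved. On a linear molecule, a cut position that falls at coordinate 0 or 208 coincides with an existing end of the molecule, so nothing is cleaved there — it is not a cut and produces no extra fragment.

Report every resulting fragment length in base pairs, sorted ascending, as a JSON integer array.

Per-enzyme occurrences:
  FykII GGGT/4: at [51, 62, 111, 153, 173, 192] ⇒ [55, 66, 115, 157, 177, 196]
  GruV GTTGGT/1: at [2, 67, 71, 183] ⇒ [3, 68, 72, 184]
  TgoX ACGGAC/4: at [10, 17, 24, 40, 78, 116] ⇒ [14, 21, 28, 44, 82, 120]
  BxoI CCCGT/3: at [32, 57, 89, 99, 124, 133, 148, 157, 168, 200] ⇒ [35, 60, 92, 102, 127, 136, 151, 160, 171, 203]

Pooled cuts: [3, 14, 21, 28, 35, 44, 55, 60, 66, 68, 72, 82, 92, 102, 115, 120, 127, 136, 151, 157, 160, 171, 177, 184, 196, 203]

Fragments:
  [0,3): 3 bp
  [3,14): 11 bp
  [14,21): 7 bp
  [21,28): 7 bp
  [28,35): 7 bp
  [35,44): 9 bp
  [44,55): 11 bp
  [55,60): 5 bp
  [60,66): 6 bp
  [66,68): 2 bp
  [68,72): 4 bp
  [72,82): 10 bp
  [82,92): 10 bp
  [92,102): 10 bp
  [102,115): 13 bp
  [115,120): 5 bp
  [120,127): 7 bp
  [127,136): 9 bp
  [136,151): 15 bp
  [151,157): 6 bp
  [157,160): 3 bp
  [160,171): 11 bp
  [171,177): 6 bp
  [177,184): 7 bp
  [184,196): 12 bp
  [196,203): 7 bp
  [203,208): 5 bp

[2,3,3,4,5,5,5,6,6,6,7,7,7,7,7,7,9,9,10,10,10,11,11,11,12,13,15]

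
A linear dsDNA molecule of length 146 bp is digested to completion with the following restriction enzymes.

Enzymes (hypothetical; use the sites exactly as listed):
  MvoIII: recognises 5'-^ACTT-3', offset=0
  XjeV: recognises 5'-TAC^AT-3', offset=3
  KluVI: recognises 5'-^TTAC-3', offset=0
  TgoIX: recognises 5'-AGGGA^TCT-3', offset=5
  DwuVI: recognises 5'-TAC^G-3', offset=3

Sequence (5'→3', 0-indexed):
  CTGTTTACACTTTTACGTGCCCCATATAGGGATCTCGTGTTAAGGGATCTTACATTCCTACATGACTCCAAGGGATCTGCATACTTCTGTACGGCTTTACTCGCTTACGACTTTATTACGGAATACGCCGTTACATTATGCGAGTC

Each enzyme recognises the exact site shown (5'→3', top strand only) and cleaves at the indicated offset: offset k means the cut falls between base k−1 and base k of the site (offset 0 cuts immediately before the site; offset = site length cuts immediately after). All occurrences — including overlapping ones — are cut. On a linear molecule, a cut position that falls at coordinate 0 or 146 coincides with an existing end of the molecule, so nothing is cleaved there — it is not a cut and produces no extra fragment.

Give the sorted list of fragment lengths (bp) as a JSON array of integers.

Site scan:
  MvoIII (ACTT, off=0): starts [8, 82, 109] → cuts [8, 82, 109]
  XjeV (TACAT, off=3): starts [50, 58, 131] → cuts [53, 61, 134]
  KluVI (TTAC, off=0): starts [4, 12, 49, 96, 104, 115, 130] → cuts [4, 12, 49, 96, 104, 115, 130]
  TgoIX (AGGGATCT, off=5): starts [27, 42, 70] → cuts [32, 47, 75]
  DwuVI (TACG, off=3): starts [13, 89, 105, 116, 123] → cuts [16, 92, 108, 119, 126]

All cut coordinates (distinct, sorted): [4, 8, 12, 16, 32, 47, 49, 53, 61, 75, 82, 92, 96, 104, 108, 109, 115, 119, 126, 130, 134]

Fragment lengths:
  [0,4): 4 bp
  [4,8): 4 bp
  [8,12): 4 bp
  [12,16): 4 bp
  [16,32): 16 bp
  [32,47): 15 bp
  [47,49): 2 bp
  [49,53): 4 bp
  [53,61): 8 bp
  [61,75): 14 bp
  [75,82): 7 bp
  [82,92): 10 bp
  [92,96): 4 bp
  [96,104): 8 bp
  [104,108): 4 bp
  [108,109): 1 bp
  [109,115): 6 bp
  [115,119): 4 bp
  [119,126): 7 bp
  [126,130): 4 bp
  [130,134): 4 bp
  [134,146): 12 bp

[1,2,4,4,4,4,4,4,4,4,4,4,6,7,7,8,8,10,12,14,15,16]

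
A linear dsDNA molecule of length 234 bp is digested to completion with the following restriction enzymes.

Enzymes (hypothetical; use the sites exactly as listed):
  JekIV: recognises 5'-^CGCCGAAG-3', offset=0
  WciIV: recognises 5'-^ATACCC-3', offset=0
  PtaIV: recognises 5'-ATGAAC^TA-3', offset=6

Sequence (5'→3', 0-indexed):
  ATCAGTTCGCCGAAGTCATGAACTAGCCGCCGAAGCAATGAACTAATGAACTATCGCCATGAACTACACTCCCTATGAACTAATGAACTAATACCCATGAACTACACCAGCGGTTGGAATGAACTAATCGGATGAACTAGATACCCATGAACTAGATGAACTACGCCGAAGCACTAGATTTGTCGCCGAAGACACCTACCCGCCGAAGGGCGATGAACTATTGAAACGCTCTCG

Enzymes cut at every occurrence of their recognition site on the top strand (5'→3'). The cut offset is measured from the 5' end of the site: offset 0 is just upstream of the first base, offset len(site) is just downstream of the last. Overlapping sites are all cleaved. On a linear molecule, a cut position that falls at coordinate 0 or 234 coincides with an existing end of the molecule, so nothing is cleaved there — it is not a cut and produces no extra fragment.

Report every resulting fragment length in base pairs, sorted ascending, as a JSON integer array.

[2,2,3,4,7,8,8,9,12,12,13,13,16,16,16,16,17,18,20,22]

Scan for sites:
  JekIV CGCCGAAG/0: at [7, 27, 163, 183, 200] ⇒ [7, 27, 163, 183, 200]
  WciIV ATACCC/0: at [90, 140] ⇒ [90, 140]
  PtaIV ATGAACTA/6: at [17, 37, 45, 58, 74, 82, 96, 118, 131, 146, 155, 212] ⇒ [23, 43, 51, 64, 80, 88, 102, 124, 137, 152, 161, 218]

Pooled cuts: [7, 23, 27, 43, 51, 64, 80, 88, 90, 102, 124, 137, 140, 152, 161, 163, 183, 200, 218]

Fragment lengths:
  [0,7): 7 bp
  [7,23): 16 bp
  [23,27): 4 bp
  [27,43): 16 bp
  [43,51): 8 bp
  [51,64): 13 bp
  [64,80): 16 bp
  [80,88): 8 bp
  [88,90): 2 bp
  [90,102): 12 bp
  [102,124): 22 bp
  [124,137): 13 bp
  [137,140): 3 bp
  [140,152): 12 bp
  [152,161): 9 bp
  [161,163): 2 bp
  [163,183): 20 bp
  [183,200): 17 bp
  [200,218): 18 bp
  [218,234): 16 bp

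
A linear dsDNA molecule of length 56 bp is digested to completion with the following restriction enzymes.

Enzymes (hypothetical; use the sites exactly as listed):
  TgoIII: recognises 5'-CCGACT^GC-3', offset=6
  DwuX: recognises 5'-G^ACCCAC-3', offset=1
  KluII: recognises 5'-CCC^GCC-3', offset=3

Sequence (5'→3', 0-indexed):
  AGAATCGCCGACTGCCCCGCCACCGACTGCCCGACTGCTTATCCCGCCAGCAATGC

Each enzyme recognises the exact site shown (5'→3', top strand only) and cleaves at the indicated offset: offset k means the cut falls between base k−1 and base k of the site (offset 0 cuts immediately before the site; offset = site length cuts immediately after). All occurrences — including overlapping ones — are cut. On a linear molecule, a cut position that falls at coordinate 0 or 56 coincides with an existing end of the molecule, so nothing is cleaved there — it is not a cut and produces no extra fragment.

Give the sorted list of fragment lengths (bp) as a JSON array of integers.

[5,8,9,10,11,13]

Site scan:
  TgoIII CCGACTGC/6: at [7, 22, 30] ⇒ [13, 28, 36]
  DwuX (GACCCAC, off=1): no sites
  KluII CCCGCC/3: at [15, 42] ⇒ [18, 45]

Pooled cuts: [13, 18, 28, 36, 45]

Fragments:
  [0,13): 13 bp
  [13,18): 5 bp
  [18,28): 10 bp
  [28,36): 8 bp
  [36,45): 9 bp
  [45,56): 11 bp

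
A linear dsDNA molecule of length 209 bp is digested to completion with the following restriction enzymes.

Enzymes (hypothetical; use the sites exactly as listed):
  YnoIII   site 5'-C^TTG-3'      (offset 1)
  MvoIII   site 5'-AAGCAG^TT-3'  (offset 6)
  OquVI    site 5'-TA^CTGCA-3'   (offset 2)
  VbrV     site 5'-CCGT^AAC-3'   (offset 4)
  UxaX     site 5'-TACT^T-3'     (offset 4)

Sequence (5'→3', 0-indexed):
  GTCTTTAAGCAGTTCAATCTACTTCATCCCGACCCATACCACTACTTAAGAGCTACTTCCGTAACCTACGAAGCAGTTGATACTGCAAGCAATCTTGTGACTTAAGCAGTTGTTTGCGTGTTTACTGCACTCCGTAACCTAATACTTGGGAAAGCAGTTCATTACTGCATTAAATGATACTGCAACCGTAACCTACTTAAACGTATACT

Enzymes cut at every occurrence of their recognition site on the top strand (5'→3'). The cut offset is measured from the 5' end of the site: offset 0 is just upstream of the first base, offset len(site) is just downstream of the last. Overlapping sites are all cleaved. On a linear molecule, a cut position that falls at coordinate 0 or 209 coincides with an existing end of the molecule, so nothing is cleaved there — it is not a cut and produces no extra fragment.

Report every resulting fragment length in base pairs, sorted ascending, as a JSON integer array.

[1,5,6,7,8,10,10,11,11,11,11,12,12,12,14,15,15,15,23]

Site scan:
  YnoIII CTTG/1: at [93, 144] ⇒ [94, 145]
  MvoIII AAGCAGTT/6: at [6, 70, 103, 151] ⇒ [12, 76, 109, 157]
  OquVI TACTGCA/2: at [80, 122, 162, 177] ⇒ [82, 124, 164, 179]
  VbrV CCGTAAC/4: at [58, 131, 185] ⇒ [62, 135, 189]
  UxaX TACTT/4: at [19, 42, 53, 142, 193] ⇒ [23, 46, 57, 146, 197]

Pooled cuts: [12, 23, 46, 57, 62, 76, 82, 94, 109, 124, 135, 145, 146, 157, 164, 179, 189, 197]

Fragments:
  [0,12): 12 bp
  [12,23): 11 bp
  [23,46): 23 bp
  [46,57): 11 bp
  [57,62): 5 bp
  [62,76): 14 bp
  [76,82): 6 bp
  [82,94): 12 bp
  [94,109): 15 bp
  [109,124): 15 bp
  [124,135): 11 bp
  [135,145): 10 bp
  [145,146): 1 bp
  [146,157): 11 bp
  [157,164): 7 bp
  [164,179): 15 bp
  [179,189): 10 bp
  [189,197): 8 bp
  [197,209): 12 bp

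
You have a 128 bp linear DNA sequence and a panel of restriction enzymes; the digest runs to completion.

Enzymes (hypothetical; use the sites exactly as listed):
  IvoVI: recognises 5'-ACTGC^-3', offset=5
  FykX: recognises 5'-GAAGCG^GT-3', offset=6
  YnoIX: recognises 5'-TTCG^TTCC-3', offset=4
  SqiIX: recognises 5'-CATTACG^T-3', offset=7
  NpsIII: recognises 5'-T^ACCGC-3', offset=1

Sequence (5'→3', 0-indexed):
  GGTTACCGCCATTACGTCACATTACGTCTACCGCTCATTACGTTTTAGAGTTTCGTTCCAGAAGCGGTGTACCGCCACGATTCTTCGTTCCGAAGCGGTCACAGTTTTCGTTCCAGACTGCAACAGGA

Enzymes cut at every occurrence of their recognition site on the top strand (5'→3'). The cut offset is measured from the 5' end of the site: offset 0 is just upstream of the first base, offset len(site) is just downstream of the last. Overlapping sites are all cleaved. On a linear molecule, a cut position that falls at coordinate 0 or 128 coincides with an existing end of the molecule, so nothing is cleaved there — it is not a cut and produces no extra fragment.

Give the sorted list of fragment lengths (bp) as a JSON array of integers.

[3,4,4,7,10,10,11,11,12,13,13,13,17]

Site scan:
  IvoVI (ACTGC, off=5): starts [116] → cuts [121]
  FykX (GAAGCGGT, off=6): starts [60, 91] → cuts [66, 97]
  YnoIX (TTCGTTCC, off=4): starts [51, 83, 106] → cuts [55, 87, 110]
  SqiIX (CATTACGT, off=7): starts [9, 19, 35] → cuts [16, 26, 42]
  NpsIII (TACCGC, off=1): starts [3, 28, 69] → cuts [4, 29, 70]

All cut coordinates (distinct, sorted): [4, 16, 26, 29, 42, 55, 66, 70, 87, 97, 110, 121]

Fragment lengths:
  [0,4): 4 bp
  [4,16): 12 bp
  [16,26): 10 bp
  [26,29): 3 bp
  [29,42): 13 bp
  [42,55): 13 bp
  [55,66): 11 bp
  [66,70): 4 bp
  [70,87): 17 bp
  [87,97): 10 bp
  [97,110): 13 bp
  [110,121): 11 bp
  [121,128): 7 bp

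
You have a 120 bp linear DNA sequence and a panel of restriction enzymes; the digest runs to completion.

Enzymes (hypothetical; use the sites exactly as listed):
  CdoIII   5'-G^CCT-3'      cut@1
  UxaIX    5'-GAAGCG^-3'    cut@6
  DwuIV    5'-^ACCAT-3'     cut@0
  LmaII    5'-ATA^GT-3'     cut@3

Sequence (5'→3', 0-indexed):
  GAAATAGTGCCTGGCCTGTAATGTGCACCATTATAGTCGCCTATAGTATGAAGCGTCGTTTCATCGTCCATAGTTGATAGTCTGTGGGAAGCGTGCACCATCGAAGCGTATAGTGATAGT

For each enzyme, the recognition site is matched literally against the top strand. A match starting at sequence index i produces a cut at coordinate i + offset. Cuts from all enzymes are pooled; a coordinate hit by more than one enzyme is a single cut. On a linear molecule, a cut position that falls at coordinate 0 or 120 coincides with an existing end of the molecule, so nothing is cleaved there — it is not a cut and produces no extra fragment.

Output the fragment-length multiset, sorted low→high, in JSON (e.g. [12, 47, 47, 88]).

Site scan:
  CdoIII (GCCT, off=1): starts [8, 13, 38] → cuts [9, 14, 39]
  UxaIX (GAAGCG, off=6): starts [49, 87, 102] → cuts [55, 93, 108]
  DwuIV (ACCAT, off=0): starts [26, 96] → cuts [26, 96]
  LmaII (ATAGT, off=3): starts [3, 32, 42, 69, 76, 109, 115] → cuts [6, 35, 45, 72, 79, 112, 118]

Pooled cuts: [6, 9, 14, 26, 35, 39, 45, 55, 72, 79, 93, 96, 108, 112, 118]

Fragment lengths:
  [0,6): 6 bp
  [6,9): 3 bp
  [9,14): 5 bp
  [14,26): 12 bp
  [26,35): 9 bp
  [35,39): 4 bp
  [39,45): 6 bp
  [45,55): 10 bp
  [55,72): 17 bp
  [72,79): 7 bp
  [79,93): 14 bp
  [93,96): 3 bp
  [96,108): 12 bp
  [108,112): 4 bp
  [112,118): 6 bp
  [118,120): 2 bp

[2,3,3,4,4,5,6,6,6,7,9,10,12,12,14,17]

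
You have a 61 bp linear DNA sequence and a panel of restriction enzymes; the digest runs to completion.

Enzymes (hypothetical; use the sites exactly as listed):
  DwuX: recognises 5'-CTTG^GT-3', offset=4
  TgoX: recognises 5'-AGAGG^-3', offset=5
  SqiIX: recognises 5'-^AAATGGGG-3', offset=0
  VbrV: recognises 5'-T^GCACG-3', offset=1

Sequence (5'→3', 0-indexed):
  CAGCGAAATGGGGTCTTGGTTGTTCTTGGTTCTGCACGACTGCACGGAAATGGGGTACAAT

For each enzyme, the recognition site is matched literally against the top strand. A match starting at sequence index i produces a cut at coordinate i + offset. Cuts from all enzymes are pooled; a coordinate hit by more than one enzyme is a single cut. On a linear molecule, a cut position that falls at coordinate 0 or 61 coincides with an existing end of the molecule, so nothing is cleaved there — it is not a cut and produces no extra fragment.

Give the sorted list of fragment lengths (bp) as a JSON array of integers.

Scan for sites:
  DwuX CTTGGT/4: at [14, 24] ⇒ [18, 28]
  TgoX (AGAGG, off=5): no sites
  SqiIX AAATGGGG/0: at [5, 47] ⇒ [5, 47]
  VbrV TGCACG/1: at [32, 40] ⇒ [33, 41]

Pooled cuts: [5, 18, 28, 33, 41, 47]

Fragment lengths:
  [0,5): 5 bp
  [5,18): 13 bp
  [18,28): 10 bp
  [28,33): 5 bp
  [33,41): 8 bp
  [41,47): 6 bp
  [47,61): 14 bp

[5,5,6,8,10,13,14]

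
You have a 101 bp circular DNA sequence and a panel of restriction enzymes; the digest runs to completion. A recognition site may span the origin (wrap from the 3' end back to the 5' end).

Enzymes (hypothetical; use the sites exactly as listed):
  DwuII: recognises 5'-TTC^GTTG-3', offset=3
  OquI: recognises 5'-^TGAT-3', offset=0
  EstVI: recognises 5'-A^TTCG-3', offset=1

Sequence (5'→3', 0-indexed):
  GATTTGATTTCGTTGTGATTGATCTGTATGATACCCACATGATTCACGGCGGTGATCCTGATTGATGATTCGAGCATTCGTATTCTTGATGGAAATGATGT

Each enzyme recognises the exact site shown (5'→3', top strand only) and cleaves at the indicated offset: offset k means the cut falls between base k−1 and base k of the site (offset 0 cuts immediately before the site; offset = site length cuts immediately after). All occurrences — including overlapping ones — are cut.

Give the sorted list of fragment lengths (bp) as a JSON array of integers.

Site scan:
  DwuII (TTCGTTG, off=3): starts [8] → cuts [11]
  OquI (TGAT, off=0): starts [4, 15, 19, 28, 39, 52, 58, 62, 65, 86, 95, 100] → cuts [4, 15, 19, 28, 39, 52, 58, 62, 65, 86, 95, 100]
  EstVI (ATTCG, off=1): starts [67, 75] → cuts [68, 76]

All cut coordinates (distinct, sorted): [4, 11, 15, 19, 28, 39, 52, 58, 62, 65, 68, 76, 86, 95, 100]

Fragments:
  4→11: 7 bp
  11→15: 4 bp
  15→19: 4 bp
  19→28: 9 bp
  28→39: 11 bp
  39→52: 13 bp
  52→58: 6 bp
  58→62: 4 bp
  62→65: 3 bp
  65→68: 3 bp
  68→76: 8 bp
  76→86: 10 bp
  86→95: 9 bp
  95→100: 5 bp
  100→4 (wrap): 101-100+4 = 5 bp

[3,3,4,4,4,5,5,6,7,8,9,9,10,11,13]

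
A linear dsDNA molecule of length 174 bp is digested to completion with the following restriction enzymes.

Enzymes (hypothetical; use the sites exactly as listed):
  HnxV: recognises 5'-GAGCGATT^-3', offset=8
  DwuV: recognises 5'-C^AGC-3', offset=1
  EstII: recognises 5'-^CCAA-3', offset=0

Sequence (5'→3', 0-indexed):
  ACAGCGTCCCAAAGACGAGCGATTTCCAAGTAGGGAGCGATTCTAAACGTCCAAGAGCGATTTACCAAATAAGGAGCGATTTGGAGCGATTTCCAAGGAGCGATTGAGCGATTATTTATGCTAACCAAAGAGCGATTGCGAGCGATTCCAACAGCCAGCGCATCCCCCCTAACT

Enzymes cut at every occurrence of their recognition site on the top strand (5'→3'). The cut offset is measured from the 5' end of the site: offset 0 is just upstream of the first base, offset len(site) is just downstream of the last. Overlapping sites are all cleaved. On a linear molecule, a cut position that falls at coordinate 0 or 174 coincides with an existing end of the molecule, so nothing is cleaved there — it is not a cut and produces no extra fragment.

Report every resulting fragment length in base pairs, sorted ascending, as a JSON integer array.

[1,1,2,2,4,5,6,8,8,10,10,11,12,13,13,16,17,17,18]

Per-enzyme occurrences:
  HnxV (GAGCGATT, off=8): starts [16, 34, 54, 73, 83, 97, 105, 129, 139] → cuts [24, 42, 62, 81, 91, 105, 113, 137, 147]
  DwuV (CAGC, off=1): starts [1, 151, 155] → cuts [2, 152, 156]
  EstII (CCAA, off=0): starts [8, 25, 50, 64, 92, 124, 147] → cuts [8, 25, 50, 64, 92, 124, 147]

All cut coordinates (distinct, sorted): [2, 8, 24, 25, 42, 50, 62, 64, 81, 91, 92, 105, 113, 124, 137, 147, 152, 156]

Fragment lengths:
  [0,2): 2 bp
  [2,8): 6 bp
  [8,24): 16 bp
  [24,25): 1 bp
  [25,42): 17 bp
  [42,50): 8 bp
  [50,62): 12 bp
  [62,64): 2 bp
  [64,81): 17 bp
  [81,91): 10 bp
  [91,92): 1 bp
  [92,105): 13 bp
  [105,113): 8 bp
  [113,124): 11 bp
  [124,137): 13 bp
  [137,147): 10 bp
  [147,152): 5 bp
  [152,156): 4 bp
  [156,174): 18 bp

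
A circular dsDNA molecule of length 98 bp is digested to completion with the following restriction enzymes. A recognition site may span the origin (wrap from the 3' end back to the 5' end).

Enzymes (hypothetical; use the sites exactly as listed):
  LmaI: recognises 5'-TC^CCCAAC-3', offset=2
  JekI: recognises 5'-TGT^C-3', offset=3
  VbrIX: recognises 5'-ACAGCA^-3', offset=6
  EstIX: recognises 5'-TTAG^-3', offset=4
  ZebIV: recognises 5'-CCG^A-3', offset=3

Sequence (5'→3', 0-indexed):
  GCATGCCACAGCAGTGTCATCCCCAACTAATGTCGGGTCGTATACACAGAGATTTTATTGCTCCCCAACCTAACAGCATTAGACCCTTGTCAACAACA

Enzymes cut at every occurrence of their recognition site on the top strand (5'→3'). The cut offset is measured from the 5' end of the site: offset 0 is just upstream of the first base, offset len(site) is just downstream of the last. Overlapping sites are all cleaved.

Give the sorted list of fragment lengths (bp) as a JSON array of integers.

[4,4,4,8,10,11,12,15,30]

Scan for sites:
  LmaI (TCCCCAAC, off=2): starts [19, 61] → cuts [21, 63]
  JekI (TGTC, off=3): starts [14, 30, 87] → cuts [17, 33, 90]
  VbrIX (ACAGCA, off=6): starts [7, 72, 95] → cuts [3, 13, 78]
  EstIX (TTAG, off=4): starts [78] → cuts [82]
  ZebIV (CCGA, off=3): no sites

Pooled cuts: [3, 13, 17, 21, 33, 63, 78, 82, 90]

Fragments:
  3→13: 10 bp
  13→17: 4 bp
  17→21: 4 bp
  21→33: 12 bp
  33→63: 30 bp
  63→78: 15 bp
  78→82: 4 bp
  82→90: 8 bp
  90→3 (wrap): 98-90+3 = 11 bp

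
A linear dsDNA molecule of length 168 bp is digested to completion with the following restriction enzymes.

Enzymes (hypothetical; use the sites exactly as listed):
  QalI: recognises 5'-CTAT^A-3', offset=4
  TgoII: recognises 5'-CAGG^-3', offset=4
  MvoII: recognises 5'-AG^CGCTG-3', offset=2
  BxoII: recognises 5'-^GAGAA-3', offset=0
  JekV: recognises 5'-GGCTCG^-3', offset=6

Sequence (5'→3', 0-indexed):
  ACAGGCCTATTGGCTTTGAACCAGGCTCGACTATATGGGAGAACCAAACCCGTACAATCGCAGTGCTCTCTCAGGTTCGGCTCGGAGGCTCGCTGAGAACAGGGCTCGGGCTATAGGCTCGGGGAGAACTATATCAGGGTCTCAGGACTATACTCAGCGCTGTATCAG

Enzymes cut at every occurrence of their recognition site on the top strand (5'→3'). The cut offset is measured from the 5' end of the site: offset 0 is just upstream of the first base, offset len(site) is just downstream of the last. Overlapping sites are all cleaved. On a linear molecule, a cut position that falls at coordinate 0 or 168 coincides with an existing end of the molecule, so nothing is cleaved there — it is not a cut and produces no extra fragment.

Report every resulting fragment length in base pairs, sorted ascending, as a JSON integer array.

[2,2,4,4,5,5,5,5,6,6,6,7,8,8,9,9,9,11,20,37]

Site scan:
  QalI (CTATA, off=4): starts [30, 110, 128, 147] → cuts [34, 114, 132, 151]
  TgoII (CAGG, off=4): starts [1, 21, 71, 99, 134, 142] → cuts [5, 25, 75, 103, 138, 146]
  MvoII (AGCGCTG, off=2): starts [155] → cuts [157]
  BxoII (GAGAA, off=0): starts [38, 94, 123] → cuts [38, 94, 123]
  JekV (GGCTCG, off=6): starts [23, 78, 86, 102, 115] → cuts [29, 84, 92, 108, 121]

All cut coordinates (distinct, sorted): [5, 25, 29, 34, 38, 75, 84, 92, 94, 103, 108, 114, 121, 123, 132, 138, 146, 151, 157]

Fragment lengths:
  [0,5): 5 bp
  [5,25): 20 bp
  [25,29): 4 bp
  [29,34): 5 bp
  [34,38): 4 bp
  [38,75): 37 bp
  [75,84): 9 bp
  [84,92): 8 bp
  [92,94): 2 bp
  [94,103): 9 bp
  [103,108): 5 bp
  [108,114): 6 bp
  [114,121): 7 bp
  [121,123): 2 bp
  [123,132): 9 bp
  [132,138): 6 bp
  [138,146): 8 bp
  [146,151): 5 bp
  [151,157): 6 bp
  [157,168): 11 bp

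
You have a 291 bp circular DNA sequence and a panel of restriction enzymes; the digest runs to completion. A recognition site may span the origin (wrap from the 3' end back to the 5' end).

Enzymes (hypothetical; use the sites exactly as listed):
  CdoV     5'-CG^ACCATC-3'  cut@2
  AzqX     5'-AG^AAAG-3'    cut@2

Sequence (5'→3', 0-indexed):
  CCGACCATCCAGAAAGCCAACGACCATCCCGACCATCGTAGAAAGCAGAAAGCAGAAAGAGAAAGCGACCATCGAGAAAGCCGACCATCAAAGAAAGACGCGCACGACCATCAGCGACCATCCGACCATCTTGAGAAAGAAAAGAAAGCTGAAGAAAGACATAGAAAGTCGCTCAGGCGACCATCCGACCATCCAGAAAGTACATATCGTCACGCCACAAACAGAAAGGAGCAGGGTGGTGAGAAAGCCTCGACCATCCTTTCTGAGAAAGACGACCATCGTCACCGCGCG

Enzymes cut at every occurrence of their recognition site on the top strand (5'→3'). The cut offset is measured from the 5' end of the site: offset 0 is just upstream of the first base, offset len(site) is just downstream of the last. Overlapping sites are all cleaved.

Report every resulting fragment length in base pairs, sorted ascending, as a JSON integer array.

[6,6,7,7,7,7,8,8,9,9,9,9,9,9,10,10,10,10,10,10,11,13,15,15,19,20,28]

Site scan:
  CdoV (CGACCATC, off=2): starts [1, 20, 29, 65, 81, 104, 114, 122, 177, 185, 250, 272] → cuts [3, 22, 31, 67, 83, 106, 116, 124, 179, 187, 252, 274]
  AzqX (AGAAAG, off=2): starts [10, 39, 46, 53, 59, 74, 91, 133, 142, 152, 162, 194, 222, 241, 265] → cuts [12, 41, 48, 55, 61, 76, 93, 135, 144, 154, 164, 196, 224, 243, 267]

All cut coordinates (distinct, sorted): [3, 12, 22, 31, 41, 48, 55, 61, 67, 76, 83, 93, 106, 116, 124, 135, 144, 154, 164, 179, 187, 196, 224, 243, 252, 267, 274]

Fragments:
  3→12: 9 bp
  12→22: 10 bp
  22→31: 9 bp
  31→41: 10 bp
  41→48: 7 bp
  48→55: 7 bp
  55→61: 6 bp
  61→67: 6 bp
  67→76: 9 bp
  76→83: 7 bp
  83→93: 10 bp
  93→106: 13 bp
  106→116: 10 bp
  116→124: 8 bp
  124→135: 11 bp
  135→144: 9 bp
  144→154: 10 bp
  154→164: 10 bp
  164→179: 15 bp
  179→187: 8 bp
  187→196: 9 bp
  196→224: 28 bp
  224→243: 19 bp
  243→252: 9 bp
  252→267: 15 bp
  267→274: 7 bp
  274→3 (wrap): 291-274+3 = 20 bp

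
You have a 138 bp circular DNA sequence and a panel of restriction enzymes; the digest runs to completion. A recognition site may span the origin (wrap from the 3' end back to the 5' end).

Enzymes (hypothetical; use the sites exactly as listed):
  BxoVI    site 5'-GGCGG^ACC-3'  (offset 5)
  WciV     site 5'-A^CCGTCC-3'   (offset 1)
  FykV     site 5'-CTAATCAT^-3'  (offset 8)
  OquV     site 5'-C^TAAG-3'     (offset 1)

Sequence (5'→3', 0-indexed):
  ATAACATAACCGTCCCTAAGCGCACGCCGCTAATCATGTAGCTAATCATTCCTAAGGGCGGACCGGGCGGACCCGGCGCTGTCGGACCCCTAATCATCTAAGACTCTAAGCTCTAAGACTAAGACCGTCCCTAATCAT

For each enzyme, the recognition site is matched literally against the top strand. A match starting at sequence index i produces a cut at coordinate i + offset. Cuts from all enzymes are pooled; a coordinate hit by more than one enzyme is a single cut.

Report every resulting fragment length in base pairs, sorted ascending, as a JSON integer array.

[1,3,5,6,7,7,8,9,9,9,12,14,21,27]

Scan for sites:
  BxoVI (GGCGGACC, off=5): starts [56, 65] → cuts [61, 70]
  WciV (ACCGTCC, off=1): starts [8, 123] → cuts [9, 124]
  FykV (CTAATCAT, off=8): starts [29, 41, 89, 130] → cuts [0, 37, 49, 97]
  OquV (CTAAG, off=1): starts [15, 51, 97, 105, 112, 118] → cuts [16, 52, 98, 106, 113, 119]

Pooled cuts: [0, 9, 16, 37, 49, 52, 61, 70, 97, 98, 106, 113, 119, 124]

Fragments:
  0→9: 9 bp
  9→16: 7 bp
  16→37: 21 bp
  37→49: 12 bp
  49→52: 3 bp
  52→61: 9 bp
  61→70: 9 bp
  70→97: 27 bp
  97→98: 1 bp
  98→106: 8 bp
  106→113: 7 bp
  113→119: 6 bp
  119→124: 5 bp
  124→0 (wrap): 138-124+0 = 14 bp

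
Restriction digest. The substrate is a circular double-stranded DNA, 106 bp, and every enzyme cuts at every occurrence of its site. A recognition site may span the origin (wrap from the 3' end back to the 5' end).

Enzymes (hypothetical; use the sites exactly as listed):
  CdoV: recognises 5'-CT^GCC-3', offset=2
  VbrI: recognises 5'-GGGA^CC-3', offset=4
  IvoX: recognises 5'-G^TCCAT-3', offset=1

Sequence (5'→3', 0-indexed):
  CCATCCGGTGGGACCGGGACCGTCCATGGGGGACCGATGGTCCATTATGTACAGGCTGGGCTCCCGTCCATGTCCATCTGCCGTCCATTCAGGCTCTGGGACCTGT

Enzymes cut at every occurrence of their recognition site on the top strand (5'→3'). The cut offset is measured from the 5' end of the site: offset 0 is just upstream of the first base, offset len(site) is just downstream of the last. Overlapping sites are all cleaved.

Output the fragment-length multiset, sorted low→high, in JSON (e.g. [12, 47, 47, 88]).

Scan for sites:
  CdoV (CTGCC, off=2): starts [77] → cuts [79]
  VbrI (GGGACC, off=4): starts [9, 15, 29, 97] → cuts [13, 19, 33, 101]
  IvoX (GTCCAT, off=1): starts [21, 39, 65, 71, 82, 104] → cuts [22, 40, 66, 72, 83, 105]

All cut coordinates (distinct, sorted): [13, 19, 22, 33, 40, 66, 72, 79, 83, 101, 105]

Fragments:
  13→19: 6 bp
  19→22: 3 bp
  22→33: 11 bp
  33→40: 7 bp
  40→66: 26 bp
  66→72: 6 bp
  72→79: 7 bp
  79→83: 4 bp
  83→101: 18 bp
  101→105: 4 bp
  105→13 (wrap): 106-105+13 = 14 bp

[3,4,4,6,6,7,7,11,14,18,26]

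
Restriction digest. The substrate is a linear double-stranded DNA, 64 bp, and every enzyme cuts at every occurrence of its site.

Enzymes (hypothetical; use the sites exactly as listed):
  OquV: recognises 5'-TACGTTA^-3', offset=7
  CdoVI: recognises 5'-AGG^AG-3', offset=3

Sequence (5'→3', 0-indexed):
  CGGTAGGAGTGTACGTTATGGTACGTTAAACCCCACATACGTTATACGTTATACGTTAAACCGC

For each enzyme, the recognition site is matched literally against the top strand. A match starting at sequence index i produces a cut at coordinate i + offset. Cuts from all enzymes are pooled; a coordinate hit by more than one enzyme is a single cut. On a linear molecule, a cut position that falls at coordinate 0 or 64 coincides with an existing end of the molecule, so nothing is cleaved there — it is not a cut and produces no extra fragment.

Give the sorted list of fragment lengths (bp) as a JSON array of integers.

[6,7,7,7,10,11,16]

Scan for sites:
  OquV (TACGTTA, off=7): starts [11, 21, 37, 44, 51] → cuts [18, 28, 44, 51, 58]
  CdoVI (AGGAG, off=3): starts [4] → cuts [7]

All cut coordinates (distinct, sorted): [7, 18, 28, 44, 51, 58]

Fragment lengths:
  [0,7): 7 bp
  [7,18): 11 bp
  [18,28): 10 bp
  [28,44): 16 bp
  [44,51): 7 bp
  [51,58): 7 bp
  [58,64): 6 bp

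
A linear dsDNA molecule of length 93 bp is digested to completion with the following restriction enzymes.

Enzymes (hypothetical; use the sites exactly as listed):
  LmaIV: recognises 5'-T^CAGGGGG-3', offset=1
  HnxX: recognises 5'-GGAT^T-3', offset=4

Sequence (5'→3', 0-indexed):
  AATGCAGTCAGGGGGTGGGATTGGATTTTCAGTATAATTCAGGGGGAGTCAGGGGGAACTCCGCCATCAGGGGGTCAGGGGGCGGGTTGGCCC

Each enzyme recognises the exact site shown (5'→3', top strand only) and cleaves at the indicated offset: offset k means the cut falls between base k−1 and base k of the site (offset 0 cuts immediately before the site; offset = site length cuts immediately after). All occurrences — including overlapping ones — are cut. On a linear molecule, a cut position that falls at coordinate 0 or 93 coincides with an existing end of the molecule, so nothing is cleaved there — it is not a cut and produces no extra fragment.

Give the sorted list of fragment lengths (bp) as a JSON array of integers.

Per-enzyme occurrences:
  LmaIV (TCAGGGGG, off=1): starts [7, 38, 48, 66, 74] → cuts [8, 39, 49, 67, 75]
  HnxX (GGATT, off=4): starts [17, 22] → cuts [21, 26]

Pooled cuts: [8, 21, 26, 39, 49, 67, 75]

Fragment lengths:
  [0,8): 8 bp
  [8,21): 13 bp
  [21,26): 5 bp
  [26,39): 13 bp
  [39,49): 10 bp
  [49,67): 18 bp
  [67,75): 8 bp
  [75,93): 18 bp

[5,8,8,10,13,13,18,18]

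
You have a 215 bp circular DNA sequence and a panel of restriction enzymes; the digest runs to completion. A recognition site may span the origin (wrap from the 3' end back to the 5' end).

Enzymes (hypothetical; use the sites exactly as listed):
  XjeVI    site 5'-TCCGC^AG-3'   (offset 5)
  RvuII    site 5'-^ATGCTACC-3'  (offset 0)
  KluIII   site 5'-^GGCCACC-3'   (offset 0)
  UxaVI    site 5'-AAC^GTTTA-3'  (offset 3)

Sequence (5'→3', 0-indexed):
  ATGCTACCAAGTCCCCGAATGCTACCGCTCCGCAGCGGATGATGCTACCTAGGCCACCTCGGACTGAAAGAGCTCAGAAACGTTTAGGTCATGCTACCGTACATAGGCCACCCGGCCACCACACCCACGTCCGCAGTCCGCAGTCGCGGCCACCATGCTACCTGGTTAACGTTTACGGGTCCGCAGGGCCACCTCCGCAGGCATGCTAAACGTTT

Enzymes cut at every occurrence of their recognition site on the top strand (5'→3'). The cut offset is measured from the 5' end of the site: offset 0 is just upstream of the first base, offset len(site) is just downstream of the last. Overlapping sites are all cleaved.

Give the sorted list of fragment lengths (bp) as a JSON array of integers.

[2,4,6,7,7,8,8,9,10,12,13,14,15,15,16,18,21,30]

Per-enzyme occurrences:
  XjeVI TCCGCAG/5: at [28, 129, 136, 179, 193] ⇒ [33, 134, 141, 184, 198]
  RvuII ATGCTACC/0: at [0, 18, 41, 90, 154] ⇒ [0, 18, 41, 90, 154]
  KluIII GGCCACC/0: at [51, 105, 113, 147, 186] ⇒ [51, 105, 113, 147, 186]
  UxaVI AACGTTTA/3: at [78, 167, 208] ⇒ [81, 170, 211]

All cut coordinates (distinct, sorted): [0, 18, 33, 41, 51, 81, 90, 105, 113, 134, 141, 147, 154, 170, 184, 186, 198, 211]

Fragment lengths:
  0→18: 18 bp
  18→33: 15 bp
  33→41: 8 bp
  41→51: 10 bp
  51→81: 30 bp
  81→90: 9 bp
  90→105: 15 bp
  105→113: 8 bp
  113→134: 21 bp
  134→141: 7 bp
  141→147: 6 bp
  147→154: 7 bp
  154→170: 16 bp
  170→184: 14 bp
  184→186: 2 bp
  186→198: 12 bp
  198→211: 13 bp
  211→0 (wrap): 215-211+0 = 4 bp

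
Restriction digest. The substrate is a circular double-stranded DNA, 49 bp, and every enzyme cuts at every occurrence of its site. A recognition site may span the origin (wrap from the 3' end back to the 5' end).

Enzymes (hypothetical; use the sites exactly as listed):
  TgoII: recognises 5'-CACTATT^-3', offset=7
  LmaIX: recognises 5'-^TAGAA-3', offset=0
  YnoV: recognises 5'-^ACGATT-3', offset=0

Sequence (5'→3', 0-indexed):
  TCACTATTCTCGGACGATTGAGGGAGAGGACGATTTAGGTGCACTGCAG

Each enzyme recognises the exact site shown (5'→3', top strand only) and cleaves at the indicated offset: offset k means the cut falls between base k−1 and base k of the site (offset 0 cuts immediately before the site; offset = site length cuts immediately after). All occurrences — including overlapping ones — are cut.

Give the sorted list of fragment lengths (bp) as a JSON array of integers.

Per-enzyme occurrences:
  TgoII CACTATT/7: at [1] ⇒ [8]
  LmaIX (TAGAA, off=0): no sites
  YnoV ACGATT/0: at [13, 29] ⇒ [13, 29]

Pooled cuts: [8, 13, 29]

Fragments:
  8→13: 5 bp
  13→29: 16 bp
  29→8 (wrap): 49-29+8 = 28 bp

[5,16,28]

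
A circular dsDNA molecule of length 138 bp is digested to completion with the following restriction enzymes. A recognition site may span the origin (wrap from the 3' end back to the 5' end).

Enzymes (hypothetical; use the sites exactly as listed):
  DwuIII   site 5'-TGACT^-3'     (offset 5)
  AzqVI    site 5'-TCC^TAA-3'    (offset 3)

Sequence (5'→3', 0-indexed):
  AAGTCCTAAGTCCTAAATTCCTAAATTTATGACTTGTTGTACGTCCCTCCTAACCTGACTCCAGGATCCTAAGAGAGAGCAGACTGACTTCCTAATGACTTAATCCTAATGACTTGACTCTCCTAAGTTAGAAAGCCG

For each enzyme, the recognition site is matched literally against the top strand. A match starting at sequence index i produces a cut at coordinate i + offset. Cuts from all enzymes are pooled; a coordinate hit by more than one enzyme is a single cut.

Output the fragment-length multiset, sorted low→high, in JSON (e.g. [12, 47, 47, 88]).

Scan for sites:
  DwuIII TGACT/5: at [29, 55, 84, 95, 109, 114] ⇒ [34, 60, 89, 100, 114, 119]
  AzqVI TCCTAA/3: at [3, 10, 18, 47, 66, 89, 103, 120] ⇒ [6, 13, 21, 50, 69, 92, 106, 123]

All cut coordinates (distinct, sorted): [6, 13, 21, 34, 50, 60, 69, 89, 92, 100, 106, 114, 119, 123]

Fragment lengths:
  6→13: 7 bp
  13→21: 8 bp
  21→34: 13 bp
  34→50: 16 bp
  50→60: 10 bp
  60→69: 9 bp
  69→89: 20 bp
  89→92: 3 bp
  92→100: 8 bp
  100→106: 6 bp
  106→114: 8 bp
  114→119: 5 bp
  119→123: 4 bp
  123→6 (wrap): 138-123+6 = 21 bp

[3,4,5,6,7,8,8,8,9,10,13,16,20,21]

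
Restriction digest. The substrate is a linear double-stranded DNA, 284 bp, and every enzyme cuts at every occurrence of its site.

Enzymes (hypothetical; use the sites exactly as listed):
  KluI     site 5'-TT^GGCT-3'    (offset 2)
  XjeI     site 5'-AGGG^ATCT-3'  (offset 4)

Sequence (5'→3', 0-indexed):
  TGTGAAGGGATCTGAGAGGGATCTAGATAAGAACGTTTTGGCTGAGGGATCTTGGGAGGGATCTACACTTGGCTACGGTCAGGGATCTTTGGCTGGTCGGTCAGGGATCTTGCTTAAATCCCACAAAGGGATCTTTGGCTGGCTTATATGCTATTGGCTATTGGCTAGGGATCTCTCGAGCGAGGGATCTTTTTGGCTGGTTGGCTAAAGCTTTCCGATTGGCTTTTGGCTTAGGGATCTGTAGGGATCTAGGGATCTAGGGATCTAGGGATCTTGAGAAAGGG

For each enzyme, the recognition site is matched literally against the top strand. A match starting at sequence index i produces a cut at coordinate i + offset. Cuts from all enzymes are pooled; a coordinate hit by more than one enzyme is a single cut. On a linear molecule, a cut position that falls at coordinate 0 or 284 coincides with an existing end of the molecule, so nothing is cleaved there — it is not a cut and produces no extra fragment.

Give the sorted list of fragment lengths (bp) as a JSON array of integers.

Scan for sites:
  KluI (TTGGCT, off=2): starts [37, 68, 88, 134, 153, 160, 192, 200, 218, 225] → cuts [39, 70, 90, 136, 155, 162, 194, 202, 220, 227]
  XjeI (AGGGATCT, off=4): starts [5, 16, 44, 56, 80, 102, 126, 166, 182, 232, 242, 250, 258, 266] → cuts [9, 20, 48, 60, 84, 106, 130, 170, 186, 236, 246, 254, 262, 270]

Pooled cuts: [9, 20, 39, 48, 60, 70, 84, 90, 106, 130, 136, 155, 162, 170, 186, 194, 202, 220, 227, 236, 246, 254, 262, 270]

Fragments:
  [0,9): 9 bp
  [9,20): 11 bp
  [20,39): 19 bp
  [39,48): 9 bp
  [48,60): 12 bp
  [60,70): 10 bp
  [70,84): 14 bp
  [84,90): 6 bp
  [90,106): 16 bp
  [106,130): 24 bp
  [130,136): 6 bp
  [136,155): 19 bp
  [155,162): 7 bp
  [162,170): 8 bp
  [170,186): 16 bp
  [186,194): 8 bp
  [194,202): 8 bp
  [202,220): 18 bp
  [220,227): 7 bp
  [227,236): 9 bp
  [236,246): 10 bp
  [246,254): 8 bp
  [254,262): 8 bp
  [262,270): 8 bp
  [270,284): 14 bp

[6,6,7,7,8,8,8,8,8,8,9,9,9,10,10,11,12,14,14,16,16,18,19,19,24]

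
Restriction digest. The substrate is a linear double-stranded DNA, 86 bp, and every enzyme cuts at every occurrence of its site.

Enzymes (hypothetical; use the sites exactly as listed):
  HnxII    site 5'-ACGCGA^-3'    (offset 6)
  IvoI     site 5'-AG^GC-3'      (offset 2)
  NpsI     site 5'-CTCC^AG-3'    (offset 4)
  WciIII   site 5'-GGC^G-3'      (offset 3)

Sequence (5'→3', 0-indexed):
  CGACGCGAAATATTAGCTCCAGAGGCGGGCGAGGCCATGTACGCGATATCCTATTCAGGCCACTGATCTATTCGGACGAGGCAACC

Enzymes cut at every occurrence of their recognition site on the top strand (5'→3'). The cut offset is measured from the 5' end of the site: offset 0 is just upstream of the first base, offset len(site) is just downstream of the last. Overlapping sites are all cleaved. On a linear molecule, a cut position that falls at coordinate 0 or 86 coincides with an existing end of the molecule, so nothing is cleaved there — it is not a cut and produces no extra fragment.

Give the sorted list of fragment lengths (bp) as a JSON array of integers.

Scan for sites:
  HnxII (ACGCGA, off=6): starts [2, 40] → cuts [8, 46]
  IvoI (AGGC, off=2): starts [22, 31, 56, 78] → cuts [24, 33, 58, 80]
  NpsI (CTCCAG, off=4): starts [16] → cuts [20]
  WciIII (GGCG, off=3): starts [23, 27] → cuts [26, 30]

All cut coordinates (distinct, sorted): [8, 20, 24, 26, 30, 33, 46, 58, 80]

Fragment lengths:
  [0,8): 8 bp
  [8,20): 12 bp
  [20,24): 4 bp
  [24,26): 2 bp
  [26,30): 4 bp
  [30,33): 3 bp
  [33,46): 13 bp
  [46,58): 12 bp
  [58,80): 22 bp
  [80,86): 6 bp

[2,3,4,4,6,8,12,12,13,22]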